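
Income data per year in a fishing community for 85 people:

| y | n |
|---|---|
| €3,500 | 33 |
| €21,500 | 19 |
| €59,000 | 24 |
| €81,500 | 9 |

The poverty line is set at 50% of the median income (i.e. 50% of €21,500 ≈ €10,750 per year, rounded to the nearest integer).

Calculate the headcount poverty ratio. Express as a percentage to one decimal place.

38.8%

33 of the 85 people have income below €10,750.
H = 33/85 = 38.8%.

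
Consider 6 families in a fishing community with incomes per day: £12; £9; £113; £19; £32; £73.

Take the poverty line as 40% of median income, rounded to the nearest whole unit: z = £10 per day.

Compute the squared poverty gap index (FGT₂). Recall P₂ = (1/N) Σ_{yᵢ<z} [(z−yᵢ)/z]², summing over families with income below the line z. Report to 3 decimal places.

Incomes under z: £9 (q = 1 of N = 6).
Shortfall ratios: (10−9)/10 = 0.1000.
Squared: 0.0100.
Sum = 0.010000; P₂ = 0.010000 / 6 = 0.002.

0.002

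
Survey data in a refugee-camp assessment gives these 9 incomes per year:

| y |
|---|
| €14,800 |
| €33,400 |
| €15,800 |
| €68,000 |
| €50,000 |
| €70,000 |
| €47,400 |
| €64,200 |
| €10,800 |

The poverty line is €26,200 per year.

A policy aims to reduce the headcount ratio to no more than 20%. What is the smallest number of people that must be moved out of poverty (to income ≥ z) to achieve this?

2

Currently q = 3 of N = 9 are below the line (H = 0.333).
A headcount ratio of at most 20% allows at most ⌊0.20 × 9⌋ = 1 poor people.
So at least 3 − 1 = 2 must be lifted.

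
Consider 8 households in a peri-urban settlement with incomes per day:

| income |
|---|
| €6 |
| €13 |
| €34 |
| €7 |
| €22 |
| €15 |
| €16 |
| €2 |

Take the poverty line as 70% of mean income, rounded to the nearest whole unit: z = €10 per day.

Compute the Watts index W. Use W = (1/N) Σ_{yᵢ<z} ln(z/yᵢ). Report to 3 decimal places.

Poor units: €2, €6, €7 (q = 3 of N = 8).
ln(z/y) terms: ln(10/2) = 1.6094; ln(10/6) = 0.5108; ln(10/7) = 0.3567.
W = 2.476938 / 8 = 0.310.

0.310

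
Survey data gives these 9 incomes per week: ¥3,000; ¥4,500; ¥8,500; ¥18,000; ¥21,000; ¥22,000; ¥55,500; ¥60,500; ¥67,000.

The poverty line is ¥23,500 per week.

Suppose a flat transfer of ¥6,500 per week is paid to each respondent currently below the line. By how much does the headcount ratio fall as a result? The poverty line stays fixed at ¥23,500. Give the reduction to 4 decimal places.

0.3333

Before: below the line — ¥3,000, ¥4,500, ¥8,500, ¥18,000, ¥21,000, ¥22,000; headcount ratio = 0.666667.
After the ¥6,500 transfer: below the line — ¥9,500, ¥11,000, ¥15,000; headcount ratio = 0.333333.
Reduction = 0.666667 − 0.333333 = 0.3333.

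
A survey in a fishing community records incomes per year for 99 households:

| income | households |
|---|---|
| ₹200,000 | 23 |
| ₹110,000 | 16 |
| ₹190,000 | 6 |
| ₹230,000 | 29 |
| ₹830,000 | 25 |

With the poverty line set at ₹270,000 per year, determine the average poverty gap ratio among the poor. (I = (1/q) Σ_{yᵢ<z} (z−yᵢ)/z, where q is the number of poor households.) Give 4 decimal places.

0.2908

Incomes under z: 16×₹110,000, 6×₹190,000, 23×₹200,000, 29×₹230,000 (q = 74 of N = 99).
Relative gaps: 0.5926 (×16), 0.2963 (×6), 0.2593 (×23), 0.1481 (×29); sum = 21.518519.
The income-gap ratio divides by q (the poor only): 21.518519 / 74 = 0.2908.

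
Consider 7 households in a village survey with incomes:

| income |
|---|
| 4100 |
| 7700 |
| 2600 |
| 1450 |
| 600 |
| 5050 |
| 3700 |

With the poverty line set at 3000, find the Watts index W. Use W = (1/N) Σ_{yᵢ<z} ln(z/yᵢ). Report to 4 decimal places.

Incomes under z: 600, 1450, 2600 (q = 3 of N = 7).
ln(z/y) terms: ln(3000/600) = 1.6094; ln(3000/1450) = 0.7270; ln(3000/2600) = 0.1431.
W = 2.479587 / 7 = 0.3542.

0.3542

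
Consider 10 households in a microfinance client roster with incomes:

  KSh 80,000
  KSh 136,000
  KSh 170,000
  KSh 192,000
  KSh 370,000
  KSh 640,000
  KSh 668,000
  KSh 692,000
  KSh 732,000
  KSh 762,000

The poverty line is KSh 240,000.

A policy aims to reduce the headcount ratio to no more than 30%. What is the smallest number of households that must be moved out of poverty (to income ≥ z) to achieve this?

1

4 of the 10 households are poor, so H = 4/10 = 0.400.
A headcount ratio of at most 30% allows at most ⌊0.30 × 10⌋ = 3 poor households.
So at least 4 − 3 = 1 must be lifted.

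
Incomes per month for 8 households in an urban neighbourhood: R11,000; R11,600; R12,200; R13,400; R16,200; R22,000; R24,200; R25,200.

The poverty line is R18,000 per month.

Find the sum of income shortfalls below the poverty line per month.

Below z: R11,000, R11,600, R12,200, R13,400, R16,200 (q = 5 of N = 8).
Individual gaps: 18000−11000 = 7000; 18000−11600 = 6400; 18000−12200 = 5800; 18000−13400 = 4600; 18000−16200 = 1800.
Aggregate gap = R25,600.

R25,600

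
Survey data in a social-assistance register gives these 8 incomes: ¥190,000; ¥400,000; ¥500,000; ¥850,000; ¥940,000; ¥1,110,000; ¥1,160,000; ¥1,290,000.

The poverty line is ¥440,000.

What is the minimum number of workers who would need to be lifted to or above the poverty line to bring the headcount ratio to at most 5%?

2

Currently q = 2 of N = 8 are below the line (H = 0.250).
A headcount ratio of at most 5% allows at most ⌊0.05 × 8⌋ = 0 poor workers.
So at least 2 − 0 = 2 must be lifted.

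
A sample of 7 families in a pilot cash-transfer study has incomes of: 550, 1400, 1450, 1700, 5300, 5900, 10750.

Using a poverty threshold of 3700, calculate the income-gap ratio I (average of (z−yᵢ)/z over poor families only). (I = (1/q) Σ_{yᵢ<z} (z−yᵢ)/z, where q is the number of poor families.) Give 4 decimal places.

Below z: 550, 1400, 1450, 1700 (q = 4 of N = 7).
Shortfall ratios (z−y)/z: 0.8514, 0.6216, 0.6081, 0.5405; sum = 2.621622.
I averages over the q = 4 poor units only: 2.621622 / 4 = 0.6554.

0.6554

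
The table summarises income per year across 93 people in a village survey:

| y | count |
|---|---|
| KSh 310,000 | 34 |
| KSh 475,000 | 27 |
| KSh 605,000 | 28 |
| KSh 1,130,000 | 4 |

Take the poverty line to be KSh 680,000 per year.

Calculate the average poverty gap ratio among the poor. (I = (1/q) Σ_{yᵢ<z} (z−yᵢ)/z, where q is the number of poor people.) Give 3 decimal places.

Poor units: 34×KSh 310,000, 27×KSh 475,000, 28×KSh 605,000 (q = 89 of N = 93).
Shortfall ratios (z−y)/z: 0.5441 (×34), 0.3015 (×27), 0.1103 (×28); sum = 29.727941.
The income-gap ratio divides by q (the poor only): 29.727941 / 89 = 0.334.

0.334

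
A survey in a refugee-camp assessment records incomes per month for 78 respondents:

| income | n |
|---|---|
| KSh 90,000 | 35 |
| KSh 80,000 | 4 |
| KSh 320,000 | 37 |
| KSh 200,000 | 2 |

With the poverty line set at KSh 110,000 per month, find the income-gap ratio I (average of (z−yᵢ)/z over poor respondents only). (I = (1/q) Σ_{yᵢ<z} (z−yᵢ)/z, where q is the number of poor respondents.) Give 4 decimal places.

Below z: 4×KSh 80,000, 35×KSh 90,000 (q = 39 of N = 78).
Shortfall ratios (z−y)/z: 0.2727 (×4), 0.1818 (×35); sum = 7.454545.
I averages over the q = 39 poor units only: 7.454545 / 39 = 0.1911.

0.1911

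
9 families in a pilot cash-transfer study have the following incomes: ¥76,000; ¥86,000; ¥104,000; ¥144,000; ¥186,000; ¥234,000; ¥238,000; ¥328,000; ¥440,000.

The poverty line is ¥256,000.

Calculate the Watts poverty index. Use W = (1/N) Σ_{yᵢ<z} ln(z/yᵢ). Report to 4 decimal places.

0.4737

Below z: ¥76,000, ¥86,000, ¥104,000, ¥144,000, ¥186,000, ¥234,000, ¥238,000 (q = 7 of N = 9).
Log shortfalls: ln(256000/76000) = 1.2144; ln(256000/86000) = 1.0908; ln(256000/104000) = 0.9008; ln(256000/144000) = 0.5754; ln(256000/186000) = 0.3194; ln(256000/234000) = 0.0899; ln(256000/238000) = 0.0729.
W = 4.263619 / 9 = 0.4737.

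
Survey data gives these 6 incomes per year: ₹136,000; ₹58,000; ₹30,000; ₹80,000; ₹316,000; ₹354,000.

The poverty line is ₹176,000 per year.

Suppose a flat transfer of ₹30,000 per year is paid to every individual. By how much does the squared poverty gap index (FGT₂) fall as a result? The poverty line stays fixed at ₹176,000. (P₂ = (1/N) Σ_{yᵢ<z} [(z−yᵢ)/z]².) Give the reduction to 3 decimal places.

Before: below the line — ₹30,000, ₹58,000, ₹80,000, ₹136,000; squared poverty gap index (FGT₂) = 0.24780.
After the ₹30,000 transfer: below the line — ₹60,000, ₹88,000, ₹110,000, ₹166,000; squared poverty gap index (FGT₂) = 0.13804.
Reduction = 0.24780 − 0.13804 = 0.110.

0.110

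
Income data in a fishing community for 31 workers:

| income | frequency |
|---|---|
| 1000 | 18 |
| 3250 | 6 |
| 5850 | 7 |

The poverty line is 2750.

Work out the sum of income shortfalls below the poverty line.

Incomes under z: 18×1000 (q = 18 of N = 31).
Individual gaps: 18×(2750−1000) = 31500.
Aggregate gap = 31500.

31500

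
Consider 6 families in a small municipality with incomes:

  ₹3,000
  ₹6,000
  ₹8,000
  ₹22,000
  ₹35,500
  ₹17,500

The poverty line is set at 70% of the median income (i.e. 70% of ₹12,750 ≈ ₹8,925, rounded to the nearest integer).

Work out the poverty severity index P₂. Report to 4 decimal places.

0.0931

Incomes under z: ₹3,000, ₹6,000, ₹8,000 (q = 3 of N = 6).
Gap ratios (z−y)/z: (8925−3000)/8925 = 0.6639; (8925−6000)/8925 = 0.3277; (8925−8000)/8925 = 0.1036.
Squared: 0.4407; 0.1074; 0.0107.
Sum = 0.558867; P₂ = 0.558867 / 6 = 0.0931.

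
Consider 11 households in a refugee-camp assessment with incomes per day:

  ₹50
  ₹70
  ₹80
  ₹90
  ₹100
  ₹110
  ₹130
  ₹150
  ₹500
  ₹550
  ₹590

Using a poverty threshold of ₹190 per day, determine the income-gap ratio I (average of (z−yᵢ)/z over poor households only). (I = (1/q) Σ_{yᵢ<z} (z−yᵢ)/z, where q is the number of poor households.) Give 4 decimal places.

Below z: ₹50, ₹70, ₹80, ₹90, ₹100, ₹110, ₹130, ₹150 (q = 8 of N = 11).
Relative gaps: 0.7368, 0.6316, 0.5789, 0.5263, 0.4737, 0.4211, 0.3158, 0.2105; sum = 3.894737.
I averages over the q = 8 poor units only: 3.894737 / 8 = 0.4868.

0.4868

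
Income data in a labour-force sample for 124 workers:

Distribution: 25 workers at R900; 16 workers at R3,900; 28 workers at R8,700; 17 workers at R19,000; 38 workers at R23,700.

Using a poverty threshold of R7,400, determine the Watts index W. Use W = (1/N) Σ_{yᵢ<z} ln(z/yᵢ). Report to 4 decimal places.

0.5074

Below z: 25×R900, 16×R3,900 (q = 41 of N = 124).
Log gaps: ln(7400/900) = 2.1068 (×25); ln(7400/3900) = 0.6405 (×16).
W = 62.919068 / 124 = 0.5074.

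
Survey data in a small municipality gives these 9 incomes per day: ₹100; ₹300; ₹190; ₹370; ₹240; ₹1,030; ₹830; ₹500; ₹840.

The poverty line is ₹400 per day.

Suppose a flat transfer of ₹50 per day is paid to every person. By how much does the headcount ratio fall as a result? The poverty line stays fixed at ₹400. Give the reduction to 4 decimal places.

0.1111

Before: below the line — ₹100, ₹190, ₹240, ₹300, ₹370; headcount ratio = 0.555556.
After the ₹50 transfer: below the line — ₹150, ₹240, ₹290, ₹350; headcount ratio = 0.444444.
Reduction = 0.555556 − 0.444444 = 0.1111.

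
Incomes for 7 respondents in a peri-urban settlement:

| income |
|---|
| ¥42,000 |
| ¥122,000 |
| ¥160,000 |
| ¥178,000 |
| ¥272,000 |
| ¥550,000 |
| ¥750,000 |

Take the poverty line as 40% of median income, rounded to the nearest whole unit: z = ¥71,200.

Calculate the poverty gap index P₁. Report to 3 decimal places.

Below z: ¥42,000 (q = 1 of N = 7).
Gap ratios (z−y)/z: (71200−42000)/71200 = 0.4101.
Σ = 0.410112. Dividing by the full population N = 7 gives P₁ = 0.059.

0.059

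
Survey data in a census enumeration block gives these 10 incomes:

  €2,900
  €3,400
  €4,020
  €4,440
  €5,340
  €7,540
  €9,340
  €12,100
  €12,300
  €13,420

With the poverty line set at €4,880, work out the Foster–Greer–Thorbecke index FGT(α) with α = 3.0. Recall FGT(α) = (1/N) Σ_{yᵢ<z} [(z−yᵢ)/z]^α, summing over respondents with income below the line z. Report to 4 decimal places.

0.0101

Below the line: €2,900, €3,400, €4,020, €4,440 (q = 4 of N = 10).
Normalized shortfalls: (4880−2900)/4880 = 0.4057; (4880−3400)/4880 = 0.3033; (4880−4020)/4880 = 0.1762; (4880−4440)/4880 = 0.0902.
Raised to α = 3.0: 0.06679; 0.02789; 0.00547; 0.00073.
Sum = 0.100895; FGT(3.0) = 0.100895 / 10 = 0.0101.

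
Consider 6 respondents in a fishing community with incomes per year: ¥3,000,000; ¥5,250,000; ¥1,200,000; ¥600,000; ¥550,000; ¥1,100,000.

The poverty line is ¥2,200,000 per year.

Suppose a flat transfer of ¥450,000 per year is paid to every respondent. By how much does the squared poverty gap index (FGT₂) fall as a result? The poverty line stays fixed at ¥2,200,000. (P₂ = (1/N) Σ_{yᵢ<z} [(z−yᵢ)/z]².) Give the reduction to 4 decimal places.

0.1379

Before: below the line — ¥550,000, ¥600,000, ¥1,100,000, ¥1,200,000; squared poverty gap index (FGT₂) = 0.258006.
After the ¥450,000 transfer: below the line — ¥1,000,000, ¥1,050,000, ¥1,550,000, ¥1,650,000; squared poverty gap index (FGT₂) = 0.120093.
Reduction = 0.258006 − 0.120093 = 0.1379.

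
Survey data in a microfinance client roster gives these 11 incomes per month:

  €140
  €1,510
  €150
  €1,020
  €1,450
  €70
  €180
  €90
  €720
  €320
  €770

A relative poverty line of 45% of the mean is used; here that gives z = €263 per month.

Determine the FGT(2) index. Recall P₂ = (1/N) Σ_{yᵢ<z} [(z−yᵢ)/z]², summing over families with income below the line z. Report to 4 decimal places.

0.1340

Below z: €70, €90, €140, €150, €180 (q = 5 of N = 11).
Gap ratios (z−y)/z: (263−70)/263 = 0.7338; (263−90)/263 = 0.6578; (263−140)/263 = 0.4677; (263−150)/263 = 0.4297; (263−180)/263 = 0.3156.
Squared: 0.5385; 0.4327; 0.2187; 0.1846; 0.0996.
Sum = 1.474143; P₂ = 1.474143 / 11 = 0.1340.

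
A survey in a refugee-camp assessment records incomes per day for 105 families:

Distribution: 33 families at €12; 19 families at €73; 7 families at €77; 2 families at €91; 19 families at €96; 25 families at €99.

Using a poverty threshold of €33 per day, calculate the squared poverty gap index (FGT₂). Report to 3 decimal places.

0.127

Below the line: 33×€12 (q = 33 of N = 105).
Gap ratios (z−y)/z: (33−12)/33 = 0.6364 (×33).
Squared: 0.4050 (×33).
Sum = 13.363636; P₂ = 13.363636 / 105 = 0.127.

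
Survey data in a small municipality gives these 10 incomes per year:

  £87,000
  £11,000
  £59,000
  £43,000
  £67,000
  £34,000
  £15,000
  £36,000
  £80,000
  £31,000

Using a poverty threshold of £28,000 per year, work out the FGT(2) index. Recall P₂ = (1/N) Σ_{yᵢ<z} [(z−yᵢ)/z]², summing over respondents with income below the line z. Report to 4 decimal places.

0.0584

Poor units: £11,000, £15,000 (q = 2 of N = 10).
Gap ratios (z−y)/z: (28000−11000)/28000 = 0.6071; (28000−15000)/28000 = 0.4643.
Squared: 0.3686; 0.2156.
Sum = 0.584184; P₂ = 0.584184 / 10 = 0.0584.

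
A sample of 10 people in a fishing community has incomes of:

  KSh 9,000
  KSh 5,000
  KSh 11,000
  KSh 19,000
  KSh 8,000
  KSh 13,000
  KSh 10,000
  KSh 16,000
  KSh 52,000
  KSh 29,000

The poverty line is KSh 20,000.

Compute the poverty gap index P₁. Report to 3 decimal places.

0.345

Incomes under z: KSh 5,000, KSh 8,000, KSh 9,000, KSh 10,000, KSh 11,000, KSh 13,000, KSh 16,000, KSh 19,000 (q = 8 of N = 10).
Relative gaps: (20000−5000)/20000 = 0.7500; (20000−8000)/20000 = 0.6000; (20000−9000)/20000 = 0.5500; (20000−10000)/20000 = 0.5000; (20000−11000)/20000 = 0.4500; (20000−13000)/20000 = 0.3500; (20000−16000)/20000 = 0.2000; (20000−19000)/20000 = 0.0500.
Sum of shortfalls = 3.450000; P₁ averages over all N: 3.450000 / 10 = 0.345.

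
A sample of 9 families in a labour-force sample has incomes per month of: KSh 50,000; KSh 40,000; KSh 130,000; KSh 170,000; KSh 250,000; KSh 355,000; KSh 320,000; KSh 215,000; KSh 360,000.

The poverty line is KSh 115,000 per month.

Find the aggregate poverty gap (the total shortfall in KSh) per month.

Incomes under z: KSh 40,000, KSh 50,000 (q = 2 of N = 9).
Individual gaps: 115000−40000 = 75000; 115000−50000 = 65000.
Aggregate gap = KSh 140,000.

KSh 140,000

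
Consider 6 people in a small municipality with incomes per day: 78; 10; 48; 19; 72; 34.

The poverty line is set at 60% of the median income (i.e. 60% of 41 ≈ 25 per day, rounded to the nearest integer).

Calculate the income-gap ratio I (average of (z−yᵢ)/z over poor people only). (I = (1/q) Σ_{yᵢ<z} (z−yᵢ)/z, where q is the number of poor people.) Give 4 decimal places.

0.4200

Incomes under z: 10, 19 (q = 2 of N = 6).
Shortfall ratios (z−y)/z: 0.6000, 0.2400; sum = 0.840000.
I averages over the q = 2 poor units only: 0.840000 / 2 = 0.4200.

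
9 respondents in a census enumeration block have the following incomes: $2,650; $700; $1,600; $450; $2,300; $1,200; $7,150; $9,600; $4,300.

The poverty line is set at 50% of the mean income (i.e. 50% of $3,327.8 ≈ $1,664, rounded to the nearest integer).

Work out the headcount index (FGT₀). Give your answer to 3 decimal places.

4 of the 9 respondents have income below $1,664.
H = 4/9 = 0.444.

0.444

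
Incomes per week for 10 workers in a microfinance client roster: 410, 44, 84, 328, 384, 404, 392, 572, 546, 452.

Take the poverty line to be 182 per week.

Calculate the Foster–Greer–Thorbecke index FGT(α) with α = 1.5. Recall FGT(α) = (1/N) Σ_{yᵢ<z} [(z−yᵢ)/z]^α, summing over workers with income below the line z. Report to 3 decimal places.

Below z: 44, 84 (q = 2 of N = 10).
Gap ratios (z−y)/z: (182−44)/182 = 0.7582; (182−84)/182 = 0.5385.
Raised to α = 1.5: 0.66025; 0.39512.
Sum = 1.055378; FGT(1.5) = 1.055378 / 10 = 0.106.

0.106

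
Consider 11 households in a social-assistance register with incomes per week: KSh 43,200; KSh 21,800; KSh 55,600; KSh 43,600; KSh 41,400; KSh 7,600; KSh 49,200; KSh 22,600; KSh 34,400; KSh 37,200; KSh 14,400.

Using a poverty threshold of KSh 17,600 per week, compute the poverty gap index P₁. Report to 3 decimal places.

Below z: KSh 7,600, KSh 14,400 (q = 2 of N = 11).
Relative gaps: (17600−7600)/17600 = 0.5682; (17600−14400)/17600 = 0.1818.
Σ = 0.750000. Dividing by the full population N = 11 gives P₁ = 0.068.

0.068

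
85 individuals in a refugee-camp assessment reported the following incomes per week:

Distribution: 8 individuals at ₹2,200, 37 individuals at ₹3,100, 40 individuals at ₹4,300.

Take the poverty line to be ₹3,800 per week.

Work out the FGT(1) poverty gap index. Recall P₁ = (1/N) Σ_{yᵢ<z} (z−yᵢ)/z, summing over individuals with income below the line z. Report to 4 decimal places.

0.1198

Poor units: 8×₹2,200, 37×₹3,100 (q = 45 of N = 85).
Relative gaps: (3800−2200)/3800 = 0.4211 (×8); (3800−3100)/3800 = 0.1842 (×37).
Σ = 10.184211. Dividing by the full population N = 85 gives P₁ = 0.1198.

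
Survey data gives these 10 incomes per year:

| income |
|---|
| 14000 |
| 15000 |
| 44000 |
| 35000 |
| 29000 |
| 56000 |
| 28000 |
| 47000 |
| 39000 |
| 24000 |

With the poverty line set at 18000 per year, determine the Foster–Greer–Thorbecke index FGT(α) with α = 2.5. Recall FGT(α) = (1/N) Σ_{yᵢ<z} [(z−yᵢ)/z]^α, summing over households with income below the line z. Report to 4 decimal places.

Below the line: 14000, 15000 (q = 2 of N = 10).
Relative gaps: (18000−14000)/18000 = 0.2222; (18000−15000)/18000 = 0.1667.
Raised to α = 2.5: 0.02328; 0.01134.
Sum = 0.034619; FGT(2.5) = 0.034619 / 10 = 0.0035.

0.0035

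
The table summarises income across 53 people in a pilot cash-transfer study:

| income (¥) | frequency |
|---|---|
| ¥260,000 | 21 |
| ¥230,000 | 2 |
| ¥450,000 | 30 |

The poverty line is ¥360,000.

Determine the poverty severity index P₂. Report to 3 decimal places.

Incomes under z: 2×¥230,000, 21×¥260,000 (q = 23 of N = 53).
Shortfall ratios: (360000−230000)/360000 = 0.3611 (×2); (360000−260000)/360000 = 0.2778 (×21).
Squared: 0.1304 (×2); 0.0772 (×21).
Sum = 1.881173; P₂ = 1.881173 / 53 = 0.035.

0.035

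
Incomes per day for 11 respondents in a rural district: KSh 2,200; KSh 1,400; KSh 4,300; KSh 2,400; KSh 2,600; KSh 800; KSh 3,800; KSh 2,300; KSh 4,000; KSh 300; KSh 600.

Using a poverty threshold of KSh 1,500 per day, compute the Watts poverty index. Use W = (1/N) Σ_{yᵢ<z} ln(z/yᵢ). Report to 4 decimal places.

Poor units: KSh 300, KSh 600, KSh 800, KSh 1,400 (q = 4 of N = 11).
Log gaps: ln(1500/300) = 1.6094; ln(1500/600) = 0.9163; ln(1500/800) = 0.6286; ln(1500/1400) = 0.0690.
W = 3.223330 / 11 = 0.2930.

0.2930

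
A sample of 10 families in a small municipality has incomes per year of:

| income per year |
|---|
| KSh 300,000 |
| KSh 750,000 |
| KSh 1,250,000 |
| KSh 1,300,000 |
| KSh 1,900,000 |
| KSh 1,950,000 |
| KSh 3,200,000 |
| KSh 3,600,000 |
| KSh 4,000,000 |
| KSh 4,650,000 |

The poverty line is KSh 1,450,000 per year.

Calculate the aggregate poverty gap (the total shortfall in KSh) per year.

KSh 2,200,000

Poor units: KSh 300,000, KSh 750,000, KSh 1,250,000, KSh 1,300,000 (q = 4 of N = 10).
Individual gaps: 1450000−300000 = 1150000; 1450000−750000 = 700000; 1450000−1250000 = 200000; 1450000−1300000 = 150000.
Aggregate gap = KSh 2,200,000.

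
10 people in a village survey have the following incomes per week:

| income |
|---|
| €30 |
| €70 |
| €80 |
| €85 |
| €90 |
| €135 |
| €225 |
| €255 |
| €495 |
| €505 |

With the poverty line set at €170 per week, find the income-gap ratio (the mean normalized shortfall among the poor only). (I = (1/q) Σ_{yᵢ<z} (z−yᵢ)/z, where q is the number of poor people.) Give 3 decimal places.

0.520

Below z: €30, €70, €80, €85, €90, €135 (q = 6 of N = 10).
Shortfall ratios (z−y)/z: 0.8235, 0.5882, 0.5294, 0.5000, 0.4706, 0.2059; sum = 3.117647.
I averages over the q = 6 poor units only: 3.117647 / 6 = 0.520.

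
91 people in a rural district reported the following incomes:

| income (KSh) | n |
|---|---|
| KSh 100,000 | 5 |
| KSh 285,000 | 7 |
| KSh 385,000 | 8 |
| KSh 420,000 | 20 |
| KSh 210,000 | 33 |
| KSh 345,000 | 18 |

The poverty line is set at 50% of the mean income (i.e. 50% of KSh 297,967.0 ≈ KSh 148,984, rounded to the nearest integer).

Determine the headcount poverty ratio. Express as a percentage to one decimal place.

5 of the 91 people have income below KSh 148,984.
H = 5/91 = 5.5%.

5.5%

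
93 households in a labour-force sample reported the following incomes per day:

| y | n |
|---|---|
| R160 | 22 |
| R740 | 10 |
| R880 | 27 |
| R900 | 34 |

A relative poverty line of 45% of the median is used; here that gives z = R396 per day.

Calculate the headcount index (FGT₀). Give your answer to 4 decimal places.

0.2366

22 of the 93 households have income below R396.
H = 22/93 = 0.2366.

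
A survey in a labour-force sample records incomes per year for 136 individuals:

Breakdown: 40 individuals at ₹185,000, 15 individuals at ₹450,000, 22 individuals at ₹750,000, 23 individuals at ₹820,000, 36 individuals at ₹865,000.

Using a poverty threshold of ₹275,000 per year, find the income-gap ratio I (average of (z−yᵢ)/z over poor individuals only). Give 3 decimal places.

0.327

Poor units: 40×₹185,000 (q = 40 of N = 136).
Shortfall ratios (z−y)/z: 0.3273 (×40); sum = 13.090909.
I averages over the q = 40 poor units only: 13.090909 / 40 = 0.327.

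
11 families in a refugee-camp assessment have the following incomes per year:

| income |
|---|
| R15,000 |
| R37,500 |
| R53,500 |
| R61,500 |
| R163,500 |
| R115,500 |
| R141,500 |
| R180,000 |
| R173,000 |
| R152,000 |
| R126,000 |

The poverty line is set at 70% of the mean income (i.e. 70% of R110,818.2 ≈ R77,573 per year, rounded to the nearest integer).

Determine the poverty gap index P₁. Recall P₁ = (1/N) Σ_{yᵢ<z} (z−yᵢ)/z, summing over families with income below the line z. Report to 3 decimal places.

0.167

Below the line: R15,000, R37,500, R53,500, R61,500 (q = 4 of N = 11).
Gap ratios (z−y)/z: (77573−15000)/77573 = 0.8066; (77573−37500)/77573 = 0.5166; (77573−53500)/77573 = 0.3103; (77573−61500)/77573 = 0.2072.
Sum of shortfalls = 1.840744; P₁ averages over all N: 1.840744 / 11 = 0.167.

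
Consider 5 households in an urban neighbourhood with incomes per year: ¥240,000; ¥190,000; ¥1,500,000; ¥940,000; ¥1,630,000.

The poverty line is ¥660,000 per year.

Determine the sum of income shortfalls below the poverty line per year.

¥890,000

Below the line: ¥190,000, ¥240,000 (q = 2 of N = 5).
Individual gaps: 660000−190000 = 470000; 660000−240000 = 420000.
Aggregate gap = ¥890,000.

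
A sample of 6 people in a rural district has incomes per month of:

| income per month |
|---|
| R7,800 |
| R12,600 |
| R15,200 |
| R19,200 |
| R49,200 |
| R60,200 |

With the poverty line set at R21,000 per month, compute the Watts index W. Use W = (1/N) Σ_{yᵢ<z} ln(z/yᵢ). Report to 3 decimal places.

Below z: R7,800, R12,600, R15,200, R19,200 (q = 4 of N = 6).
Log gaps: ln(21000/7800) = 0.9904; ln(21000/12600) = 0.5108; ln(21000/15200) = 0.3232; ln(21000/19200) = 0.0896.
W = 1.914063 / 6 = 0.319.

0.319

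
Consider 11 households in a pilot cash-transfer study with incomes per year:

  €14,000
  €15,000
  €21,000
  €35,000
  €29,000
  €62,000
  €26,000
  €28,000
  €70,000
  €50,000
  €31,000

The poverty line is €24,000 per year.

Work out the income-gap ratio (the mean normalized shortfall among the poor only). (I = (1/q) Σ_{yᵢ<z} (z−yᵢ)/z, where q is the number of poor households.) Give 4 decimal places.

0.3056

Below the line: €14,000, €15,000, €21,000 (q = 3 of N = 11).
Shortfall ratios (z−y)/z: 0.4167, 0.3750, 0.1250; sum = 0.916667.
I averages over the q = 3 poor units only: 0.916667 / 3 = 0.3056.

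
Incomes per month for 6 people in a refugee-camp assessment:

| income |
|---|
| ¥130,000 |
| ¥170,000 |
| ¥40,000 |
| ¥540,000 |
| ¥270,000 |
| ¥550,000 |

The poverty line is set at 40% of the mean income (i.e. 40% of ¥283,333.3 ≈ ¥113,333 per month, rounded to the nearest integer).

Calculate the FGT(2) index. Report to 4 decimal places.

Below z: ¥40,000 (q = 1 of N = 6).
Shortfall ratios: (113333−40000)/113333 = 0.6471.
Squared: 0.4187.
Sum = 0.418684; P₂ = 0.418684 / 6 = 0.0698.

0.0698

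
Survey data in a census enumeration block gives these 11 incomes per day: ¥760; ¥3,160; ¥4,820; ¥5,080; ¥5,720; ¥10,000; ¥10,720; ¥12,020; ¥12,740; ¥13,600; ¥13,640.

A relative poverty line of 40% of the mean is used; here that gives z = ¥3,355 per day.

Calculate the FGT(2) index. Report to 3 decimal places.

Incomes under z: ¥760, ¥3,160 (q = 2 of N = 11).
Gap ratios (z−y)/z: (3355−760)/3355 = 0.7735; (3355−3160)/3355 = 0.0581.
Squared: 0.5983; 0.0034.
Sum = 0.601638; P₂ = 0.601638 / 11 = 0.055.

0.055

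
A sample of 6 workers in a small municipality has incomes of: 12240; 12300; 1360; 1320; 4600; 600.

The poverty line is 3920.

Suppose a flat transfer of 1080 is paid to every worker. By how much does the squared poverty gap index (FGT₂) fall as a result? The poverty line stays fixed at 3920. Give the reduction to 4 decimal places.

0.1607

Before: below the line — 600, 1320, 1360; squared poverty gap index (FGT₂) = 0.263953.
After the 1080 transfer: below the line — 1680, 2400, 2440; squared poverty gap index (FGT₂) = 0.103238.
Reduction = 0.263953 − 0.103238 = 0.1607.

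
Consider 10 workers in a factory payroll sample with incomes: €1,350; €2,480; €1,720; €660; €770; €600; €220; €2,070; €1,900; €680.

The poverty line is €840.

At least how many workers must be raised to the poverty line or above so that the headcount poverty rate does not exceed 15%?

4

5 of the 10 workers are poor, so H = 5/10 = 0.500.
A headcount ratio of at most 15% allows at most ⌊0.15 × 10⌋ = 1 poor workers.
So at least 5 − 1 = 4 must be lifted.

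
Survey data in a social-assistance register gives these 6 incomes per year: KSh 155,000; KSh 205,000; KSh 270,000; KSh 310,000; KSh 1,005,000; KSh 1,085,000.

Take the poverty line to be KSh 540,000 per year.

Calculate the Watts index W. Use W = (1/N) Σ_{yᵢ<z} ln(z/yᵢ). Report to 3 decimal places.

0.577

Poor units: KSh 155,000, KSh 205,000, KSh 270,000, KSh 310,000 (q = 4 of N = 6).
Log shortfalls: ln(540000/155000) = 1.2481; ln(540000/205000) = 0.9686; ln(540000/270000) = 0.6931; ln(540000/310000) = 0.5550.
W = 3.464847 / 6 = 0.577.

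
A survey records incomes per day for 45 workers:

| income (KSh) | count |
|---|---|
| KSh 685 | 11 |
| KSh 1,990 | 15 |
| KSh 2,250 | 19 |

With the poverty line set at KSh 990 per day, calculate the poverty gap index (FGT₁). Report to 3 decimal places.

0.075

Incomes under z: 11×KSh 685 (q = 11 of N = 45).
Relative gaps: (990−685)/990 = 0.3081 (×11).
Σ = 3.388889. Dividing by the full population N = 45 gives P₁ = 0.075.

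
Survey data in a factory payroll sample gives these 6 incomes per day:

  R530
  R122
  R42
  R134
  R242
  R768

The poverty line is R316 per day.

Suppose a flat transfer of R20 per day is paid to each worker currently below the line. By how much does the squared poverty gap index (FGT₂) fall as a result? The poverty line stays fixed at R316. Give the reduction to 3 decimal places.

Before: below the line — R42, R122, R134, R242; squared poverty gap index (FGT₂) = 0.25255.
After the R20 transfer: below the line — R62, R142, R154, R262; squared poverty gap index (FGT₂) = 0.20688.
Reduction = 0.25255 − 0.20688 = 0.046.

0.046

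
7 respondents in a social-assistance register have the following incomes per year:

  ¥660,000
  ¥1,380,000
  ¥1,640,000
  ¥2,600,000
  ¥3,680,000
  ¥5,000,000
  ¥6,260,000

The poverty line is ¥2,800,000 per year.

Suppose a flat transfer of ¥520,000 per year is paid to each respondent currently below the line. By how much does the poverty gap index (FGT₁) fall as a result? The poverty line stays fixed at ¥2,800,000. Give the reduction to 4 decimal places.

Before: below the line — ¥660,000, ¥1,380,000, ¥1,640,000, ¥2,600,000; poverty gap index (FGT₁) = 0.251020.
After the ¥520,000 transfer: below the line — ¥1,180,000, ¥1,900,000, ¥2,160,000; poverty gap index (FGT₁) = 0.161224.
Reduction = 0.251020 − 0.161224 = 0.0898.

0.0898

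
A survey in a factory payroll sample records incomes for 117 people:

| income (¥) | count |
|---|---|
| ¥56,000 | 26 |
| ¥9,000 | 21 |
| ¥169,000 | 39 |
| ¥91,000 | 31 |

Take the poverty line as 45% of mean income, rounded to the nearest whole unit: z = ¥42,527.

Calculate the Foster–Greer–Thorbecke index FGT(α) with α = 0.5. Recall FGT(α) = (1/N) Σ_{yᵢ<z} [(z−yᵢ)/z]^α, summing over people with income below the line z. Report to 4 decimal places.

Below z: 21×¥9,000 (q = 21 of N = 117).
Relative gaps: (42527−9000)/42527 = 0.7884 (×21).
Raised to α = 0.5: 0.88790 (×21).
Sum = 18.645939; FGT(0.5) = 18.645939 / 117 = 0.1594.

0.1594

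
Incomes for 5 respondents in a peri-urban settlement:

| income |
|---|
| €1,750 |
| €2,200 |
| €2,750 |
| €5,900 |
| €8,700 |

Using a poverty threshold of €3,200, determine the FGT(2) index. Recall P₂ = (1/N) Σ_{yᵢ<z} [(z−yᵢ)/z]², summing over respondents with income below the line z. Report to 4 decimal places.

0.0646

Incomes under z: €1,750, €2,200, €2,750 (q = 3 of N = 5).
Normalized shortfalls: (3200−1750)/3200 = 0.4531; (3200−2200)/3200 = 0.3125; (3200−2750)/3200 = 0.1406.
Squared: 0.2053; 0.0977; 0.0198.
Sum = 0.322754; P₂ = 0.322754 / 5 = 0.0646.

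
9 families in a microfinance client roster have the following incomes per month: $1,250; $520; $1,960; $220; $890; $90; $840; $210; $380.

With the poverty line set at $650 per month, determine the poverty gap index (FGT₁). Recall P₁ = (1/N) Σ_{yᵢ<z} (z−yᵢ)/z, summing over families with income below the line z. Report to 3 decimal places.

Below z: $90, $210, $220, $380, $520 (q = 5 of N = 9).
Shortfall ratios: (650−90)/650 = 0.8615; (650−210)/650 = 0.6769; (650−220)/650 = 0.6615; (650−380)/650 = 0.4154; (650−520)/650 = 0.2000.
Sum of shortfalls = 2.815385; P₁ averages over all N: 2.815385 / 9 = 0.313.

0.313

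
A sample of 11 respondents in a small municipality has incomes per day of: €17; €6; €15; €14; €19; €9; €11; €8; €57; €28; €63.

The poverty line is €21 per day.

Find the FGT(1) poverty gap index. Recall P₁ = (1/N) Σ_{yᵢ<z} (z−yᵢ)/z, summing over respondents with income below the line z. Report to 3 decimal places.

Below z: €6, €8, €9, €11, €14, €15, €17, €19 (q = 8 of N = 11).
Normalized shortfalls: (21−6)/21 = 0.7143; (21−8)/21 = 0.6190; (21−9)/21 = 0.5714; (21−11)/21 = 0.4762; (21−14)/21 = 0.3333; (21−15)/21 = 0.2857; (21−17)/21 = 0.1905; (21−19)/21 = 0.0952.
Sum of shortfalls = 3.285714; P₁ averages over all N: 3.285714 / 11 = 0.299.

0.299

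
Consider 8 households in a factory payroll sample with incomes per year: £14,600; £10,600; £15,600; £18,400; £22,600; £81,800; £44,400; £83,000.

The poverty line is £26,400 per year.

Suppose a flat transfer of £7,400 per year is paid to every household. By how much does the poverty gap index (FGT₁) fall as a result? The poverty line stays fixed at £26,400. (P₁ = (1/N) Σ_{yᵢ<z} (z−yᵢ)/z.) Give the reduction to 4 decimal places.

Before: below the line — £10,600, £14,600, £15,600, £18,400, £22,600; poverty gap index (FGT₁) = 0.237689.
After the £7,400 transfer: below the line — £18,000, £22,000, £23,000, £25,800; poverty gap index (FGT₁) = 0.079545.
Reduction = 0.237689 − 0.079545 = 0.1581.

0.1581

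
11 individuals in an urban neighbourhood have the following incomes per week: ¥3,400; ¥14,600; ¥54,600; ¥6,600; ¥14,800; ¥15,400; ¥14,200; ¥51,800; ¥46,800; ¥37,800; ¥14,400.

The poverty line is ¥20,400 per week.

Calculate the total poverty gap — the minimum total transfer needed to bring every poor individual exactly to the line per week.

¥59,400

Below z: ¥3,400, ¥6,600, ¥14,200, ¥14,400, ¥14,600, ¥14,800, ¥15,400 (q = 7 of N = 11).
Individual gaps: 20400−3400 = 17000; 20400−6600 = 13800; 20400−14200 = 6200; 20400−14400 = 6000; 20400−14600 = 5800; 20400−14800 = 5600; 20400−15400 = 5000.
Aggregate gap = ¥59,400.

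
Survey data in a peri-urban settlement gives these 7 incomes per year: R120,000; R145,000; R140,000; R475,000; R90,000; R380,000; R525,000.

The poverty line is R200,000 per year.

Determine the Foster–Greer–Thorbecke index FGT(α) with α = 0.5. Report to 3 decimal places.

0.349

Below z: R90,000, R120,000, R140,000, R145,000 (q = 4 of N = 7).
Shortfall ratios: (200000−90000)/200000 = 0.5500; (200000−120000)/200000 = 0.4000; (200000−140000)/200000 = 0.3000; (200000−145000)/200000 = 0.2750.
Raised to α = 0.5: 0.74162; 0.63246; 0.54772; 0.52440.
Sum = 2.446202; FGT(0.5) = 2.446202 / 7 = 0.349.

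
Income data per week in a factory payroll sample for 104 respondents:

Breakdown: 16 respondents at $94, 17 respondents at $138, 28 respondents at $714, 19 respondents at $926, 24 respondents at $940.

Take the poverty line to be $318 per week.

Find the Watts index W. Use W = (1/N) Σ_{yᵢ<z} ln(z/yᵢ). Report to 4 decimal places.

Poor units: 16×$94, 17×$138 (q = 33 of N = 104).
Log gaps: ln(318/94) = 1.2188 (×16); ln(318/138) = 0.8348 (×17).
W = 33.691666 / 104 = 0.3240.

0.3240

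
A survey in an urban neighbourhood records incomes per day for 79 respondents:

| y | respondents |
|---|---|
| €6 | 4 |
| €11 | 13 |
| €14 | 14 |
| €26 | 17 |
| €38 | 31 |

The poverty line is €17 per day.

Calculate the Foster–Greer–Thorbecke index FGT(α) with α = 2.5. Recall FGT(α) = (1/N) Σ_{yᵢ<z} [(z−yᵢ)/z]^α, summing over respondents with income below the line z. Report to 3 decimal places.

Poor units: 4×€6, 13×€11, 14×€14 (q = 31 of N = 79).
Shortfall ratios: (17−6)/17 = 0.6471 (×4); (17−11)/17 = 0.3529 (×13); (17−14)/17 = 0.1765 (×14).
Raised to α = 2.5: 0.33679 (×4); 0.07400 (×13); 0.01308 (×14).
Sum = 2.492365; FGT(2.5) = 2.492365 / 79 = 0.032.

0.032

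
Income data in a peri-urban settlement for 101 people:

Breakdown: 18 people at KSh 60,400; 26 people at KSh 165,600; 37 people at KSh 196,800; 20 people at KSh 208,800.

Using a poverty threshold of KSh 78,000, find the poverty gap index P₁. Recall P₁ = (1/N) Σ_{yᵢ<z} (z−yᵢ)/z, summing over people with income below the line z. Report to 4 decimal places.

0.0402

Incomes under z: 18×KSh 60,400 (q = 18 of N = 101).
Relative gaps: (78000−60400)/78000 = 0.2256 (×18).
Σ = 4.061538. Dividing by the full population N = 101 gives P₁ = 0.0402.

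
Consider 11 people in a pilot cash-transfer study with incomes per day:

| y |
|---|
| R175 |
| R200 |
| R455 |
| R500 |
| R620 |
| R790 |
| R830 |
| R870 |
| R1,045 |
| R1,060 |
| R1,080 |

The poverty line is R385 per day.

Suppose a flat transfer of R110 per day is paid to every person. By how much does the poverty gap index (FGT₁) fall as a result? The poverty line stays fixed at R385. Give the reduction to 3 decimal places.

0.052

Before: below the line — R175, R200; poverty gap index (FGT₁) = 0.09327.
After the R110 transfer: below the line — R285, R310; poverty gap index (FGT₁) = 0.04132.
Reduction = 0.09327 − 0.04132 = 0.052.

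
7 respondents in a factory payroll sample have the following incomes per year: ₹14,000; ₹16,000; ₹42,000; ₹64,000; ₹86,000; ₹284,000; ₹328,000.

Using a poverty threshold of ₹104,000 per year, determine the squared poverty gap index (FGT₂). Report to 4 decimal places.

0.2855

Below the line: ₹14,000, ₹16,000, ₹42,000, ₹64,000, ₹86,000 (q = 5 of N = 7).
Gap ratios (z−y)/z: (104000−14000)/104000 = 0.8654; (104000−16000)/104000 = 0.8462; (104000−42000)/104000 = 0.5962; (104000−64000)/104000 = 0.3846; (104000−86000)/104000 = 0.1731.
Squared: 0.7489; 0.7160; 0.3554; 0.1479; 0.0300.
Sum = 1.998151; P₂ = 1.998151 / 7 = 0.2855.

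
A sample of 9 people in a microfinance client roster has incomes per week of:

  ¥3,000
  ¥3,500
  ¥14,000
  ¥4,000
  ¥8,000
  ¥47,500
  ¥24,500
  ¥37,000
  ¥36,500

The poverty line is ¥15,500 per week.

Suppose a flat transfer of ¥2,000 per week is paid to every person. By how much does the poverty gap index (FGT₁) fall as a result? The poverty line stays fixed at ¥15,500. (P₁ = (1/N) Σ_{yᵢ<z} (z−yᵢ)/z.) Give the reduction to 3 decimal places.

0.068

Before: below the line — ¥3,000, ¥3,500, ¥4,000, ¥8,000, ¥14,000; poverty gap index (FGT₁) = 0.32258.
After the ¥2,000 transfer: below the line — ¥5,000, ¥5,500, ¥6,000, ¥10,000; poverty gap index (FGT₁) = 0.25448.
Reduction = 0.32258 − 0.25448 = 0.068.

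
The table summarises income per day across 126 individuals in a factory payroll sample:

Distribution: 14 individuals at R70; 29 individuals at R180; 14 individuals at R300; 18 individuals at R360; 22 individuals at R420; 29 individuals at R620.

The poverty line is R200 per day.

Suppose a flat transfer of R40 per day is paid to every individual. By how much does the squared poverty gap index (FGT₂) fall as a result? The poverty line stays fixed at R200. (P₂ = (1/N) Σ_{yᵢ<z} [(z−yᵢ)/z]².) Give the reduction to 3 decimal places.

Before: below the line — 14×R70, 29×R180; squared poverty gap index (FGT₂) = 0.04925.
After the R40 transfer: below the line — 14×R110; squared poverty gap index (FGT₂) = 0.02250.
Reduction = 0.04925 − 0.02250 = 0.027.

0.027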